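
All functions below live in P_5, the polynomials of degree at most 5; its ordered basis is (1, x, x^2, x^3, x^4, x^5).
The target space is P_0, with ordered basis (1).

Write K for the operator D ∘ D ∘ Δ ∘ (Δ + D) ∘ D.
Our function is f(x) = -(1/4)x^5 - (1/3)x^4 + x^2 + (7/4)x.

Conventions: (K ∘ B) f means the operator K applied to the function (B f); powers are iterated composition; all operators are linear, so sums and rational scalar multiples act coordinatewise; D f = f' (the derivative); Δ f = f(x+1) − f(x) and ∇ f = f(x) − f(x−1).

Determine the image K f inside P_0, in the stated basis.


the image equals g(x) = -60

D f = -(5/4)x^4 - (4/3)x^3 + 2x + 7/4
Δ D f = -5x^3 - (23/2)x^2 - 9x - 7/12
D D f = -5x^3 - 4x^2 + 2
(Δ + D) D f = -10x^3 - (31/2)x^2 - 9x + 17/12
Δ (Δ + D) D f = -30x^2 - 61x - 69/2
D Δ (Δ + D) D f = -60x - 61
D D Δ (Δ + D) D f = -60


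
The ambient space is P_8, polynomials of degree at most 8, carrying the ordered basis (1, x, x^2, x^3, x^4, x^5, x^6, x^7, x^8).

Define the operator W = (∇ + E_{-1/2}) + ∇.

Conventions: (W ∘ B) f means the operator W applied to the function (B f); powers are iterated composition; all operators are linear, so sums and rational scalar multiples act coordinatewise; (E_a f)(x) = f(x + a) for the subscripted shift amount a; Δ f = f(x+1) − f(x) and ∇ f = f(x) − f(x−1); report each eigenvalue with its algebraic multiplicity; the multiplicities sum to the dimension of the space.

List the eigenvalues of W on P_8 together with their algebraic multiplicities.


image of 1: 1
image of x: x + 3/2
image of x^2: x^2 + 3x - 7/4
image of x^3: x^3 + (9/2)x^2 - (21/4)x + 15/8
image of x^4: x^4 + 6x^3 - (21/2)x^2 + (15/2)x - 31/16
image of x^5: x^5 + (15/2)x^4 - (35/2)x^3 + (75/4)x^2 - (155/16)x + 63/32
image of x^6: x^6 + 9x^5 - (105/4)x^4 + (75/2)x^3 - (465/16)x^2 + (189/16)x - 127/64
image of x^7: x^7 + (21/2)x^6 - (147/4)x^5 + (525/8)x^4 - (1085/16)x^3 + (1323/32)x^2 - (889/64)x + 255/128
image of x^8: x^8 + 12x^7 - 49x^6 + 105x^5 - (1085/8)x^4 + (441/4)x^3 - (889/16)x^2 + (255/16)x - 511/256
the matrix is upper triangular; its diagonal is (1, 1, 1, 1, 1, 1, 1, 1, 1)
for a triangular matrix the eigenvalues are the diagonal entries, with algebraic multiplicity their repetition count

λ = 1 (multiplicity 9)


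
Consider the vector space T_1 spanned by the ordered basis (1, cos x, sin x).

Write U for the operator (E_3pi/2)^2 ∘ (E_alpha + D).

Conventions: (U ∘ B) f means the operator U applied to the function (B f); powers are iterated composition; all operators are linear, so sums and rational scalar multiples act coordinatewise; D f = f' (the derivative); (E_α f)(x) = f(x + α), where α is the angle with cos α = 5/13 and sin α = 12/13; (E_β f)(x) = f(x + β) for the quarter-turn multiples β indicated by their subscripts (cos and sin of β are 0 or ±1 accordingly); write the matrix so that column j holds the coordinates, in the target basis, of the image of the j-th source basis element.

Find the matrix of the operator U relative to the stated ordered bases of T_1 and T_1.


image of 1: 1
image of cos x: -(5/13)cos x + (25/13)sin x
image of sin x: -(25/13)cos x - (5/13)sin x
each image's coordinates form column j of the matrix

the matrix is [[1, 0, 0]; [0, -5/13, -25/13]; [0, 25/13, -5/13]] (rows listed top to bottom)


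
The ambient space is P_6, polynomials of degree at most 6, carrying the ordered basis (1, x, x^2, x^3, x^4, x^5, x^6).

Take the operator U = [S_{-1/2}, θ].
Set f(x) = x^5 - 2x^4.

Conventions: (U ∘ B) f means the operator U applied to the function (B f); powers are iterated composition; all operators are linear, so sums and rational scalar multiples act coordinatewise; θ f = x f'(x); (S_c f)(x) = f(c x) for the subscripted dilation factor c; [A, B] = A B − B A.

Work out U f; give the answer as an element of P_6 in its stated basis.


θ f = 5x^5 - 8x^4
S_{-1/2} θ f = -(5/32)x^5 - (1/2)x^4
S_{-1/2} f = -(1/32)x^5 - (1/8)x^4
θ S_{-1/2} f = -(5/32)x^5 - (1/2)x^4
[S_{-1/2}, θ] f = 0

the result is g(x) = 0


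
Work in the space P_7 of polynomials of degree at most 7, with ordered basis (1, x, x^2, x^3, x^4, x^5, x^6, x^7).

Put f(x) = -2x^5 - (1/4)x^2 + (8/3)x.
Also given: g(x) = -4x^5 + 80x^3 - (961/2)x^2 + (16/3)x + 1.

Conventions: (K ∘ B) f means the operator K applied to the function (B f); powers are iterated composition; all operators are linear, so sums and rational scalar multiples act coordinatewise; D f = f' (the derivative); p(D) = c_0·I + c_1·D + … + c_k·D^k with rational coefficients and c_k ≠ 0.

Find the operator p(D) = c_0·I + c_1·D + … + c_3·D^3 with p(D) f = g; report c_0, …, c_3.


c_0 = 2, c_1 = 0, c_2 = -2, c_3 = 4

D^0 f = -2x^5 - (1/4)x^2 + (8/3)x
D^1 f = -10x^4 - (1/2)x + 8/3
D^2 f = -40x^3 - 1/2
D^3 f = -120x^2
matching coefficients of g against c_0 f + c_1 Df + … from the top degree down determines the c_i
solution: c_0 = 2, c_1 = 0, c_2 = -2, c_3 = 4


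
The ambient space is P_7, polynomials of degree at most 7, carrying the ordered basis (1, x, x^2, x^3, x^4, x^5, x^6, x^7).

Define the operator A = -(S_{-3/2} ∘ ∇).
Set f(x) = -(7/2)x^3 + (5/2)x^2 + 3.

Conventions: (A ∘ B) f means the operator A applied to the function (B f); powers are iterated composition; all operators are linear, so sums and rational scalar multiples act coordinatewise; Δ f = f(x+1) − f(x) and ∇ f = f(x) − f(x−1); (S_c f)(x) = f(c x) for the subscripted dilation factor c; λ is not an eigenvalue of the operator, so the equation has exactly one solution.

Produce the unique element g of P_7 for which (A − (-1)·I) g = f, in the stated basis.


g(x) = -(7/2)x^3 - (169/8)x^2 + (381/8)x + 273/4

write g with unknown coordinates in the stated basis and equate coefficients in (A − (-1)·I) g = f
solving from the highest basis element down gives g = -(7/2)x^3 - (169/8)x^2 + (381/8)x + 273/4
check: A g = (189/8)x^2 - (381/8)x - 261/4
so A g − (-1)·g = -(7/2)x^3 + (5/2)x^2 + 3 = f ✓


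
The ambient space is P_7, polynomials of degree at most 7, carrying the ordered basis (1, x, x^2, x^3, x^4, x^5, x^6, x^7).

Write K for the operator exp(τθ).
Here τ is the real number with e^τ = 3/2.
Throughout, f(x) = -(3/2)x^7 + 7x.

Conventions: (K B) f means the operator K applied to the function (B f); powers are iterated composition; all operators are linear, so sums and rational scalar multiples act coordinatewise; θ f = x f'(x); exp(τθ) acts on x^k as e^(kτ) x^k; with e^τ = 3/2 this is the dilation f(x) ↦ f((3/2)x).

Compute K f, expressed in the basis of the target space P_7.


exp(τθ) x^k = e^(kτ) x^k; with e^τ = 3/2 this sends x^k to (3/2)^k x^k
x ↦ 3/2 x
x^7 ↦ 2187/128 x^7
applying this coordinatewise to f: exp(τθ) f = -(6561/256)x^7 + (21/2)x

the result is g(x) = -(6561/256)x^7 + (21/2)x


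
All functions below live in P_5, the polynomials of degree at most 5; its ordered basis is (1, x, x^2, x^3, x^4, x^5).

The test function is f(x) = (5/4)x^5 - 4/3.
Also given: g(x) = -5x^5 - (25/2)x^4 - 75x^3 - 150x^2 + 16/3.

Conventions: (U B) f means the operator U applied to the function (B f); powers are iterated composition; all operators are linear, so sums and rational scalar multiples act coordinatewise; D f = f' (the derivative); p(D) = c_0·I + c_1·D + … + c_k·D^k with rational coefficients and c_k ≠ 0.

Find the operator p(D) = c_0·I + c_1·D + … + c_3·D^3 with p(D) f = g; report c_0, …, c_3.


c_0 = -4, c_1 = -2, c_2 = -3, c_3 = -2

D^0 f = (5/4)x^5 - 4/3
D^1 f = (25/4)x^4
D^2 f = 25x^3
D^3 f = 75x^2
matching coefficients of g against c_0 f + c_1 Df + … from the top degree down determines the c_i
solution: c_0 = -4, c_1 = -2, c_2 = -3, c_3 = -2


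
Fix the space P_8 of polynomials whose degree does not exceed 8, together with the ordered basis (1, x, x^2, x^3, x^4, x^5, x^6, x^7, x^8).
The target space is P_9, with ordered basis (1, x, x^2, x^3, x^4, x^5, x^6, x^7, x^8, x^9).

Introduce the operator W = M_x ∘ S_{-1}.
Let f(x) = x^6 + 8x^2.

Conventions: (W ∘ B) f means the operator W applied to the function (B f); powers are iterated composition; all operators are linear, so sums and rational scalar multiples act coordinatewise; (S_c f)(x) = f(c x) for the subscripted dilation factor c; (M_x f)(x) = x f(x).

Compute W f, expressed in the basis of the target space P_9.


S_{-1} f = x^6 + 8x^2
M_x S_{-1} f = x^7 + 8x^3

the result is g(x) = x^7 + 8x^3


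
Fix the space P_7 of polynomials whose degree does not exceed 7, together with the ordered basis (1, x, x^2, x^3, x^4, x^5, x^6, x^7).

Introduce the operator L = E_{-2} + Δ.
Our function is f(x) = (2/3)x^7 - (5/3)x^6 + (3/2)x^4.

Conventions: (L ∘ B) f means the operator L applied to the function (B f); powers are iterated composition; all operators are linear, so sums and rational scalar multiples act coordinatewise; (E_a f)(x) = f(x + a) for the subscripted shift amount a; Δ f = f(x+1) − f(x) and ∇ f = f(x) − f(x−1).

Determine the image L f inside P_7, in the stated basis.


E_{-2} f = (2/3)x^7 - 11x^6 + 76x^5 - (1711/6)x^4 + 628x^3 - 812x^2 + (1712/3)x - 168
Δ f = (14/3)x^6 + 4x^5 - (5/3)x^4 - 4x^3 - 2x^2 + (2/3)x + 1/2
(E_{-2} + Δ) f = (2/3)x^7 - (19/3)x^6 + 80x^5 - (1721/6)x^4 + 624x^3 - 814x^2 + (1714/3)x - 335/2

the result is g(x) = (2/3)x^7 - (19/3)x^6 + 80x^5 - (1721/6)x^4 + 624x^3 - 814x^2 + (1714/3)x - 335/2


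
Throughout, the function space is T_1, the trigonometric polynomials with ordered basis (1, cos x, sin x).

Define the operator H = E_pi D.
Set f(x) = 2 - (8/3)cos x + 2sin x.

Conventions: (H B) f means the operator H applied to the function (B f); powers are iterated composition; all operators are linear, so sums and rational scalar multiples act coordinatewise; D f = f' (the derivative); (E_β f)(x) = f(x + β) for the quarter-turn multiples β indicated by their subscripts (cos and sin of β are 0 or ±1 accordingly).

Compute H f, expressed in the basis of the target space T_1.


D f = 2cos x + (8/3)sin x
E_pi D f = -2cos x - (8/3)sin x

g(x) = -2cos x - (8/3)sin x


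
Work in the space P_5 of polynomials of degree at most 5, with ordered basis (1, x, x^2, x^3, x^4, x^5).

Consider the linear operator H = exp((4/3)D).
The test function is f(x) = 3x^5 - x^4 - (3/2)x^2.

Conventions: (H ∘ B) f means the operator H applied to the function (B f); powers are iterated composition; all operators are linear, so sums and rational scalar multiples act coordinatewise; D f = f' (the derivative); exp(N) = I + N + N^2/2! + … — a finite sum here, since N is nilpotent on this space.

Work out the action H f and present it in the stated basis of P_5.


the image equals g(x) = 3x^5 + 19x^4 + 48x^3 + (1061/18)x^2 + (916/27)x + 184/27

order-1 term: 20x^4 - (16/3)x^3 - 4x
order-2 term: (160/3)x^3 - (32/3)x^2 - 8/3
order-3 term: (640/9)x^2 - (256/27)x
order-4 term: (1280/27)x - 256/81
order-5 term: 1024/81
the series for exp((4/3)D) f terminates at order 5
exp((4/3)D) f = 3x^5 + 19x^4 + 48x^3 + (1061/18)x^2 + (916/27)x + 184/27


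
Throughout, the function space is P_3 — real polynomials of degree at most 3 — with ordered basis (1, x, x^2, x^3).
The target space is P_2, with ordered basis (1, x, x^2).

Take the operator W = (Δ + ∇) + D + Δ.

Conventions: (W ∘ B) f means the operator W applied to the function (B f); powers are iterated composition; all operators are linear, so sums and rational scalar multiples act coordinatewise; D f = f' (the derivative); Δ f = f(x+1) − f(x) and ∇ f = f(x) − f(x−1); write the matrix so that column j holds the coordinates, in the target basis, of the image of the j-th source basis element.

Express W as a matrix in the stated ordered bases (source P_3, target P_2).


image of 1: 0
image of x: 4
image of x^2: 8x + 1
image of x^3: 12x^2 + 3x + 3
each image's coordinates form column j of the matrix

the matrix is [[0, 4, 1, 3]; [0, 0, 8, 3]; [0, 0, 0, 12]] (rows listed top to bottom)


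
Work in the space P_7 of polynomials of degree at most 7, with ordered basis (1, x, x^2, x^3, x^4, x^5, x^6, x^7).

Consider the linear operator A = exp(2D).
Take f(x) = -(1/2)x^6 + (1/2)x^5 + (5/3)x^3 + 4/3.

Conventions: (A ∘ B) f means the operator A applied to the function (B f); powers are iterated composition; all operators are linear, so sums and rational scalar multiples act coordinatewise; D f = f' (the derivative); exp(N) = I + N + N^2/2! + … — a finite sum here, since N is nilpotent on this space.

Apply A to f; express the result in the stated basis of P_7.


g(x) = -(1/2)x^6 - (11/2)x^5 - 25x^4 - (175/3)x^3 - 70x^2 - 36x - 4/3

order-1 term: -6x^5 + 5x^4 + 10x^2
order-2 term: -30x^4 + 20x^3 + 20x
order-3 term: -80x^3 + 40x^2 + 40/3
order-4 term: -120x^2 + 40x
order-5 term: -96x + 16
order-6 term: -32
the series for exp(2D) f terminates at order 6
exp(2D) f = -(1/2)x^6 - (11/2)x^5 - 25x^4 - (175/3)x^3 - 70x^2 - 36x - 4/3


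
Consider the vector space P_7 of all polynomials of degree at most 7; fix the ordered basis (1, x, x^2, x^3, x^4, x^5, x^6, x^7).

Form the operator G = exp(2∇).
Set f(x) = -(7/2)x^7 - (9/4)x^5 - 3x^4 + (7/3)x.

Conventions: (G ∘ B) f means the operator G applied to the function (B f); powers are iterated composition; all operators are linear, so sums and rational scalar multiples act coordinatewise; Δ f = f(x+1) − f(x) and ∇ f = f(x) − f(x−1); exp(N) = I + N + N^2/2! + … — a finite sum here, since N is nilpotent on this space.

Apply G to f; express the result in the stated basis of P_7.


g(x) = -(7/2)x^7 - 49x^6 - (597/4)x^5 + (439/2)x^4 + 666x^3 - 1020x^2 - (3259/6)x + 3685/6

order-1 term: -49x^6 + 147x^5 - (535/2)x^4 + 266x^3 - 156x^2 + (95/2)x - 5/6
order-2 term: -294x^5 + 1470x^4 - 3520x^3 + 4608x^2 - 3209x + 933
order-3 term: -980x^4 + 5880x^3 - 14880x^2 + 18084x - 8734
order-4 term: -1960x^3 + 11760x^2 - 25660x + 19912
order-5 term: -2352x^2 + 11760x - 15752
order-6 term: -1568x + 4704
order-7 term: -448
the series for exp(2∇) f terminates at order 7
exp(2∇) f = -(7/2)x^7 - 49x^6 - (597/4)x^5 + (439/2)x^4 + 666x^3 - 1020x^2 - (3259/6)x + 3685/6


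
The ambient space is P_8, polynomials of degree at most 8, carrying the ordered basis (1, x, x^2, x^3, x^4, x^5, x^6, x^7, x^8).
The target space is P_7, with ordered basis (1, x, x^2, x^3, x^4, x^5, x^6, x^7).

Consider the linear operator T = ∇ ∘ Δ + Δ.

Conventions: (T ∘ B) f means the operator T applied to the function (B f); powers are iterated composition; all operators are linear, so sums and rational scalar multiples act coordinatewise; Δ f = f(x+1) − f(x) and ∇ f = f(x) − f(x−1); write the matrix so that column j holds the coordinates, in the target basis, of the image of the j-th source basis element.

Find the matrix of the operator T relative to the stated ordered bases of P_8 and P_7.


image of 1: 0
image of x: 1
image of x^2: 2x + 3
image of x^3: 3x^2 + 9x + 1
image of x^4: 4x^3 + 18x^2 + 4x + 3
image of x^5: 5x^4 + 30x^3 + 10x^2 + 15x + 1
image of x^6: 6x^5 + 45x^4 + 20x^3 + 45x^2 + 6x + 3
image of x^7: 7x^6 + 63x^5 + 35x^4 + 105x^3 + 21x^2 + 21x + 1
image of x^8: 8x^7 + 84x^6 + 56x^5 + 210x^4 + 56x^3 + 84x^2 + 8x + 3
each image's coordinates form column j of the matrix

the matrix is [[0, 1, 3, 1, 3, 1, 3, 1, 3]; [0, 0, 2, 9, 4, 15, 6, 21, 8]; [0, 0, 0, 3, 18, 10, 45, 21, 84]; [0, 0, 0, 0, 4, 30, 20, 105, 56]; [0, 0, 0, 0, 0, 5, 45, 35, 210]; [0, 0, 0, 0, 0, 0, 6, 63, 56]; [0, 0, 0, 0, 0, 0, 0, 7, 84]; [0, 0, 0, 0, 0, 0, 0, 0, 8]] (rows listed top to bottom)


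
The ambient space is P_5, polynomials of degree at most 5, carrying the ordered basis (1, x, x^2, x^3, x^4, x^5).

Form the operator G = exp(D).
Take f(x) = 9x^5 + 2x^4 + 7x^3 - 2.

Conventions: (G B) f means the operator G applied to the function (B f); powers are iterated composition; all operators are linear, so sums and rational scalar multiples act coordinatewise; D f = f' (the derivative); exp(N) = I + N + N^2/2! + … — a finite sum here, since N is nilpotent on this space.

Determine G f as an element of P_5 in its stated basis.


g(x) = 9x^5 + 47x^4 + 105x^3 + 123x^2 + 74x + 16

order-1 term: 45x^4 + 8x^3 + 21x^2
order-2 term: 90x^3 + 12x^2 + 21x
order-3 term: 90x^2 + 8x + 7
order-4 term: 45x + 2
order-5 term: 9
the series for exp(D) f terminates at order 5
exp(D) f = 9x^5 + 47x^4 + 105x^3 + 123x^2 + 74x + 16


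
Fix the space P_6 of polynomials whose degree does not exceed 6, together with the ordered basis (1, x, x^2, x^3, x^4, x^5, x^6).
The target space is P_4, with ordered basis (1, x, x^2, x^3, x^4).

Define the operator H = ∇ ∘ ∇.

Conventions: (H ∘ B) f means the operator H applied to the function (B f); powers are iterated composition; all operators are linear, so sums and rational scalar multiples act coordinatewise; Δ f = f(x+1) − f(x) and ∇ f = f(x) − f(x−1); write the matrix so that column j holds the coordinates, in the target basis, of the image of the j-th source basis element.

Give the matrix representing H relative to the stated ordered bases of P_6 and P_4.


the matrix is [[0, 0, 2, -6, 14, -30, 62]; [0, 0, 0, 6, -24, 70, -180]; [0, 0, 0, 0, 12, -60, 210]; [0, 0, 0, 0, 0, 20, -120]; [0, 0, 0, 0, 0, 0, 30]] (rows listed top to bottom)

image of 1: 0
image of x: 0
image of x^2: 2
image of x^3: 6x - 6
image of x^4: 12x^2 - 24x + 14
image of x^5: 20x^3 - 60x^2 + 70x - 30
image of x^6: 30x^4 - 120x^3 + 210x^2 - 180x + 62
each image's coordinates form column j of the matrix


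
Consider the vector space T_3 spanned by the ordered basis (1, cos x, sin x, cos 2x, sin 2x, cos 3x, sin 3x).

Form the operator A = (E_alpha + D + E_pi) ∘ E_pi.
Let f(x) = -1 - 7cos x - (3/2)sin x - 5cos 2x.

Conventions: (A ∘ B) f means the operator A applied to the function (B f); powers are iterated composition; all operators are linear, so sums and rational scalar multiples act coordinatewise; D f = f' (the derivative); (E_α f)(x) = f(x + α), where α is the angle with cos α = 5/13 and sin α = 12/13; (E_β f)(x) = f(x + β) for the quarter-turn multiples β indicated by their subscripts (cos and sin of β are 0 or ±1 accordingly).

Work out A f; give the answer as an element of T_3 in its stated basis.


the result is g(x) = -2 - (37/26)cos x - (187/13)sin x - (250/169)cos 2x + (2290/169)sin 2x

E_pi f = -1 + 7cos x + (3/2)sin x - 5cos 2x
E_alpha E_pi f = -1 + (53/13)cos x - (153/26)sin x + (595/169)cos 2x + (600/169)sin 2x
D E_pi f = (3/2)cos x - 7sin x + 10sin 2x
E_pi E_pi f = -1 - 7cos x - (3/2)sin x - 5cos 2x
(E_alpha + D + E_pi) E_pi f = -2 - (37/26)cos x - (187/13)sin x - (250/169)cos 2x + (2290/169)sin 2x


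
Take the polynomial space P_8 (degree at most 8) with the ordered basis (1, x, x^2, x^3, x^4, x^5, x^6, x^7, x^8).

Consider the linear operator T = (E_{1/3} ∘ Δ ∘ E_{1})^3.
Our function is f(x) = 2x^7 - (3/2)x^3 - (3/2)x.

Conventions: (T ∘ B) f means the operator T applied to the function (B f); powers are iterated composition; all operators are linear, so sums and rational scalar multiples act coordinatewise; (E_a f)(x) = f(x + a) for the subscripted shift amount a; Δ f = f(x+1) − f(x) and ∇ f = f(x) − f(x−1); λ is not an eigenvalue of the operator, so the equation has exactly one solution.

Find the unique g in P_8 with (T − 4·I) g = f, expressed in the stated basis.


write g with unknown coordinates in the stated basis and equate coefficients in (T − 4·I) g = f
solving from the highest basis element down gives g = -(1/2)x^7 - (105/4)x^4 - (4617/8)x^3 - (19215/4)x^2 - (144477/8)x - 431163/16
check: T g = -105x^4 - 2310x^3 - 19215x^2 - 72240x - 431163/4
so T g − 4·g = 2x^7 - (3/2)x^3 - (3/2)x = f ✓

the result is g(x) = -(1/2)x^7 - (105/4)x^4 - (4617/8)x^3 - (19215/4)x^2 - (144477/8)x - 431163/16


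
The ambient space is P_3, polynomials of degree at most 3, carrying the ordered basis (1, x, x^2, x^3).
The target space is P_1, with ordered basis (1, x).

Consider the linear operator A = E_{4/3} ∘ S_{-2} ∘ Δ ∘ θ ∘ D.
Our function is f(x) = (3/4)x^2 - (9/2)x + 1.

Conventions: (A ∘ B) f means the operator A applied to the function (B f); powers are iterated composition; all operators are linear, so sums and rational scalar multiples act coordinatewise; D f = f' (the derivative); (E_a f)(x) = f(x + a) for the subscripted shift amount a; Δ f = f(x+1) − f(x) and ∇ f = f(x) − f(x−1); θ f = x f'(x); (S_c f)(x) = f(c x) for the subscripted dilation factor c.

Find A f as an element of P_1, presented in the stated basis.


D f = (3/2)x - 9/2
θ D f = (3/2)x
Δ (θ ∘ D) f = 3/2
S_{-2} Δ (θ ∘ D) f = 3/2
E_{4/3} S_{-2} Δ (θ ∘ D) f = 3/2

g(x) = 3/2


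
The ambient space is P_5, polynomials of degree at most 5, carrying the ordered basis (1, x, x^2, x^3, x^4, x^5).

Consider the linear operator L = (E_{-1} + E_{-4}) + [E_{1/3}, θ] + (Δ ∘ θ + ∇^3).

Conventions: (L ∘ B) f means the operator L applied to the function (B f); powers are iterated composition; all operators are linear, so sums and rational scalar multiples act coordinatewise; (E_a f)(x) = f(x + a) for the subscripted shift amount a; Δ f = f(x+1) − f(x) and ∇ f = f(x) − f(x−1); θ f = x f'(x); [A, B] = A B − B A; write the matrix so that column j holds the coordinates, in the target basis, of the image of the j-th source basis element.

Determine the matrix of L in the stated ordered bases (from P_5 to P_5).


image of 1: 2
image of x: 2x - 11/3
image of x^2: 2x^2 - (16/3)x + 173/9
image of x^3: 2x^3 - 5x^2 + (182/3)x - 503/9
image of x^4: 2x^4 - (8/3)x^3 + (382/3)x^2 - (1976/9)x + 18229/81
image of x^5: 2x^5 + (5/3)x^4 + (2000/9)x^3 - (4850/9)x^2 + (91550/81)x - 211405/243
each image's coordinates form column j of the matrix

the matrix is [[2, -11/3, 173/9, -503/9, 18229/81, -211405/243]; [0, 2, -16/3, 182/3, -1976/9, 91550/81]; [0, 0, 2, -5, 382/3, -4850/9]; [0, 0, 0, 2, -8/3, 2000/9]; [0, 0, 0, 0, 2, 5/3]; [0, 0, 0, 0, 0, 2]] (rows listed top to bottom)


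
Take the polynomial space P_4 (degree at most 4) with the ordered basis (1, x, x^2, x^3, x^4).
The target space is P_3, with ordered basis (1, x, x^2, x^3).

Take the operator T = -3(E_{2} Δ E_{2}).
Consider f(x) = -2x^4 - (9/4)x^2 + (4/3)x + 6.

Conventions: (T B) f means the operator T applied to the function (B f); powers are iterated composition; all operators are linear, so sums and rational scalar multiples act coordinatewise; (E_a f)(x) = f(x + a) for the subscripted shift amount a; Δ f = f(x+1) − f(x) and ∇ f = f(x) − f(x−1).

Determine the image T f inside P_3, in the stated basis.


the result is g(x) = 24x^3 + 324x^2 + (2955/2)x + 9083/4

E_{2} f = -2x^4 - 16x^3 - (201/4)x^2 - (215/3)x - 97/3
Δ E_{2} f = -8x^3 - 60x^2 - (313/2)x - 1679/12
E_{2} Δ E_{2} f = -8x^3 - 108x^2 - (985/2)x - 9083/12
(-3(E_{2} Δ E_{2})) f = 24x^3 + 324x^2 + (2955/2)x + 9083/4


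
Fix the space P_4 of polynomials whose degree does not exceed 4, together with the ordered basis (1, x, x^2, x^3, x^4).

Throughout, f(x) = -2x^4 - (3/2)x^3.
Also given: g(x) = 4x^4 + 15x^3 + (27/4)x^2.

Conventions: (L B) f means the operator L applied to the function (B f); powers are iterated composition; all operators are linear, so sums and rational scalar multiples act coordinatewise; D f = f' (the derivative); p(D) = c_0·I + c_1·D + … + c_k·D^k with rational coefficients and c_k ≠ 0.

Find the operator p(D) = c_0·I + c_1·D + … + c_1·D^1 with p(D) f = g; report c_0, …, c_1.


c_0 = -2, c_1 = -3/2

D^0 f = -2x^4 - (3/2)x^3
D^1 f = -8x^3 - (9/2)x^2
matching coefficients of g against c_0 f + c_1 Df + … from the top degree down determines the c_i
solution: c_0 = -2, c_1 = -3/2


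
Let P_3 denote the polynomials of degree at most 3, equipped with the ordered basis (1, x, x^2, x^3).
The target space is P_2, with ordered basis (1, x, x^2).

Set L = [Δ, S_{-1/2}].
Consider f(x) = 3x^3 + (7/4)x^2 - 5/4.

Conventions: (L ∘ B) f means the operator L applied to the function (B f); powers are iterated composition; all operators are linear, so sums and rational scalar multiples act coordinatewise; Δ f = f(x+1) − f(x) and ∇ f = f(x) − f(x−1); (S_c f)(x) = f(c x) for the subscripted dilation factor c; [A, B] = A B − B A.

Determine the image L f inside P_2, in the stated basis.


S_{-1/2} f = -(3/8)x^3 + (7/16)x^2 - 5/4
Δ S_{-1/2} f = -(9/8)x^2 - (1/4)x + 1/16
Δ f = 9x^2 + (25/2)x + 19/4
S_{-1/2} Δ f = (9/4)x^2 - (25/4)x + 19/4
[Δ, S_{-1/2}] f = -(27/8)x^2 + 6x - 75/16

the image equals g(x) = -(27/8)x^2 + 6x - 75/16


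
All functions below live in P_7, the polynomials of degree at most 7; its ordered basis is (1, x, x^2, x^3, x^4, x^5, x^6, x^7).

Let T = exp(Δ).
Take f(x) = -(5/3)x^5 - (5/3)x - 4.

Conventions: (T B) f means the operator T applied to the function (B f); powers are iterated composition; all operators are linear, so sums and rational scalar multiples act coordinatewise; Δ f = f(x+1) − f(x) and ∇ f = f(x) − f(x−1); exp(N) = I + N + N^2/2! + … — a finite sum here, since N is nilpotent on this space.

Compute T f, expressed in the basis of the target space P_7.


the image equals g(x) = -(5/3)x^5 - (25/3)x^4 - (100/3)x^3 - (250/3)x^2 - (380/3)x - 277/3

order-1 term: -(25/3)x^4 - (50/3)x^3 - (50/3)x^2 - (25/3)x - 10/3
order-2 term: -(50/3)x^3 - 50x^2 - (175/3)x - 25
order-3 term: -(50/3)x^2 - 50x - 125/3
order-4 term: -(25/3)x - 50/3
order-5 term: -5/3
the series for exp(Δ) f terminates at order 5
exp(Δ) f = -(5/3)x^5 - (25/3)x^4 - (100/3)x^3 - (250/3)x^2 - (380/3)x - 277/3


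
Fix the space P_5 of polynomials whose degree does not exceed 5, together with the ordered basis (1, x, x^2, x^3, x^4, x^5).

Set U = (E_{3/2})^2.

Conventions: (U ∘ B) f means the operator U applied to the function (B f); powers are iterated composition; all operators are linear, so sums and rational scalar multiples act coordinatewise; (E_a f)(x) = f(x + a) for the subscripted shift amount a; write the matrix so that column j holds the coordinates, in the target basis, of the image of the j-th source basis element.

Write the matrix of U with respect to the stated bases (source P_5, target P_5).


the matrix is [[1, 3, 9, 27, 81, 243]; [0, 1, 6, 27, 108, 405]; [0, 0, 1, 9, 54, 270]; [0, 0, 0, 1, 12, 90]; [0, 0, 0, 0, 1, 15]; [0, 0, 0, 0, 0, 1]] (rows listed top to bottom)

image of 1: 1
image of x: x + 3
image of x^2: x^2 + 6x + 9
image of x^3: x^3 + 9x^2 + 27x + 27
image of x^4: x^4 + 12x^3 + 54x^2 + 108x + 81
image of x^5: x^5 + 15x^4 + 90x^3 + 270x^2 + 405x + 243
each image's coordinates form column j of the matrix


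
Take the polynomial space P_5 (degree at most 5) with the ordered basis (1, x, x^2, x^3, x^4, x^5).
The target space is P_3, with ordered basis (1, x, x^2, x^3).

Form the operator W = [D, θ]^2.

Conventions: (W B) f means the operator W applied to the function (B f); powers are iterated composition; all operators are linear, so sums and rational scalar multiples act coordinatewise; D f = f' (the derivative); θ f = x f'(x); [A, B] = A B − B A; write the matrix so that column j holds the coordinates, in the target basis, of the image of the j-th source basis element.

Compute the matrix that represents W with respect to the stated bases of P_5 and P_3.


the matrix is [[0, 0, 2, 0, 0, 0]; [0, 0, 0, 6, 0, 0]; [0, 0, 0, 0, 12, 0]; [0, 0, 0, 0, 0, 20]] (rows listed top to bottom)

image of 1: 0
image of x: 0
image of x^2: 2
image of x^3: 6x
image of x^4: 12x^2
image of x^5: 20x^3
each image's coordinates form column j of the matrix


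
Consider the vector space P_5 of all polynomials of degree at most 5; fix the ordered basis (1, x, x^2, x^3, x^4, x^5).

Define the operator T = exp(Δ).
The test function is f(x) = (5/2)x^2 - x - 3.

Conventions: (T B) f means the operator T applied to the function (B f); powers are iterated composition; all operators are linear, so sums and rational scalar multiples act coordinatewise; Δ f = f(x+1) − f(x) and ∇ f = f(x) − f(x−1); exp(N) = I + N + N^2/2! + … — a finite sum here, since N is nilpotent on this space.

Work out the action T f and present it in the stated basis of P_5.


order-1 term: 5x + 3/2
order-2 term: 5/2
the series for exp(Δ) f terminates at order 2
exp(Δ) f = (5/2)x^2 + 4x + 1

g(x) = (5/2)x^2 + 4x + 1


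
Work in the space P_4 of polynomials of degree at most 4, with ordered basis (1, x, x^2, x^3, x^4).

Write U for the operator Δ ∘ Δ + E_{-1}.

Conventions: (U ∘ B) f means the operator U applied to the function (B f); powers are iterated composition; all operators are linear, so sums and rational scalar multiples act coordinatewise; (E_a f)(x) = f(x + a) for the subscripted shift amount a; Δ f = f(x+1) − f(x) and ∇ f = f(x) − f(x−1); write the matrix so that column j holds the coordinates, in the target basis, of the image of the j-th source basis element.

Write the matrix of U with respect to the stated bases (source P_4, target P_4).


image of 1: 1
image of x: x - 1
image of x^2: x^2 - 2x + 3
image of x^3: x^3 - 3x^2 + 9x + 5
image of x^4: x^4 - 4x^3 + 18x^2 + 20x + 15
each image's coordinates form column j of the matrix

the matrix is [[1, -1, 3, 5, 15]; [0, 1, -2, 9, 20]; [0, 0, 1, -3, 18]; [0, 0, 0, 1, -4]; [0, 0, 0, 0, 1]] (rows listed top to bottom)


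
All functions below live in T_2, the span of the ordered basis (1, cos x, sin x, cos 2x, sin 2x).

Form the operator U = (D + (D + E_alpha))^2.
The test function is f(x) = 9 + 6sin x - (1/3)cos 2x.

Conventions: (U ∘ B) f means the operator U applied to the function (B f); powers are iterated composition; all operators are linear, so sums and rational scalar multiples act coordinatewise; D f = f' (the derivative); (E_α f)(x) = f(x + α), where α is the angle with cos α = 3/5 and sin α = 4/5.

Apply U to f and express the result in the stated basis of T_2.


the image equals g(x) = 9 + (504/25)cos x - (1122/25)sin x + (5109/625)cos 2x - (1736/1875)sin 2x

D f = 6cos x + (2/3)sin 2x
D f = 6cos x + (2/3)sin 2x
E_alpha f = 9 + (24/5)cos x + (18/5)sin x + (7/75)cos 2x + (8/25)sin 2x
(D + E_alpha) f = 9 + (54/5)cos x + (18/5)sin x + (7/75)cos 2x + (74/75)sin 2x
(D + (D + E_alpha)) f = 9 + (84/5)cos x + (18/5)sin x + (7/75)cos 2x + (124/75)sin 2x
D (D + (D + E_alpha)) f = (18/5)cos x - (84/5)sin x + (248/75)cos 2x - (14/75)sin 2x
D (D + (D + E_alpha)) f = (18/5)cos x - (84/5)sin x + (248/75)cos 2x - (14/75)sin 2x
E_alpha (D + (D + E_alpha)) f = 9 + (324/25)cos x - (282/25)sin x + (2927/1875)cos 2x - (1036/1875)sin 2x
(D + E_alpha) (D + (D + E_alpha)) f = 9 + (414/25)cos x - (702/25)sin x + (9127/1875)cos 2x - (462/625)sin 2x
(D + (D + E_alpha)) (D + (D + E_alpha)) f = 9 + (504/25)cos x - (1122/25)sin x + (5109/625)cos 2x - (1736/1875)sin 2x


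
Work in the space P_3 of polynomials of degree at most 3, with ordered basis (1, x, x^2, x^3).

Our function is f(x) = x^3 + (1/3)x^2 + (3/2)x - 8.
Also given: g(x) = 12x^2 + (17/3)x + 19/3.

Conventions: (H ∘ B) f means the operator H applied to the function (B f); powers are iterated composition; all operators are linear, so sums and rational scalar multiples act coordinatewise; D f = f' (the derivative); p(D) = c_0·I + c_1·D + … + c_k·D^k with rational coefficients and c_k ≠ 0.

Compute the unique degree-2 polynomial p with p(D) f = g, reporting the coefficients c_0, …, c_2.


D^0 f = x^3 + (1/3)x^2 + (3/2)x - 8
D^1 f = 3x^2 + (2/3)x + 3/2
D^2 f = 6x + 2/3
matching coefficients of g against c_0 f + c_1 Df + … from the top degree down determines the c_i
solution: c_0 = 0, c_1 = 4, c_2 = 1/2

c_0 = 0, c_1 = 4, c_2 = 1/2


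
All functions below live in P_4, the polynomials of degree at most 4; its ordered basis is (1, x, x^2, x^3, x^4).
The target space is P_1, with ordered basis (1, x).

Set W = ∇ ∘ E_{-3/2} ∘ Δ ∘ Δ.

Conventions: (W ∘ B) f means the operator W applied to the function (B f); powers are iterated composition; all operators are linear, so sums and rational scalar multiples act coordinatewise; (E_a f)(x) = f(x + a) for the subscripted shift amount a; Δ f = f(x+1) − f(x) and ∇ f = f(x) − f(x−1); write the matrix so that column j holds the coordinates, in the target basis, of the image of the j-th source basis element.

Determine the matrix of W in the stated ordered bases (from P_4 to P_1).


the matrix is [[0, 0, 0, 6, -24]; [0, 0, 0, 0, 24]] (rows listed top to bottom)

image of 1: 0
image of x: 0
image of x^2: 0
image of x^3: 6
image of x^4: 24x - 24
each image's coordinates form column j of the matrix


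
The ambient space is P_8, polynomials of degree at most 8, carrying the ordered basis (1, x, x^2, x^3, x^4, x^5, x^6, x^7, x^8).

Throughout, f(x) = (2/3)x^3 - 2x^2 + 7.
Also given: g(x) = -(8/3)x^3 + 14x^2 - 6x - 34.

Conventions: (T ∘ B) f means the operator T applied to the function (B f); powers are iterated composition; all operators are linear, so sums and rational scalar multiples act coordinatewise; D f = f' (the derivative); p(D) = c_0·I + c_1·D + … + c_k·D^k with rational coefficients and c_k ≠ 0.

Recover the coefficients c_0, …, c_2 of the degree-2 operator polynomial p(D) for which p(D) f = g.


c_0 = -4, c_1 = 3, c_2 = 3/2

D^0 f = (2/3)x^3 - 2x^2 + 7
D^1 f = 2x^2 - 4x
D^2 f = 4x - 4
matching coefficients of g against c_0 f + c_1 Df + … from the top degree down determines the c_i
solution: c_0 = -4, c_1 = 3, c_2 = 3/2


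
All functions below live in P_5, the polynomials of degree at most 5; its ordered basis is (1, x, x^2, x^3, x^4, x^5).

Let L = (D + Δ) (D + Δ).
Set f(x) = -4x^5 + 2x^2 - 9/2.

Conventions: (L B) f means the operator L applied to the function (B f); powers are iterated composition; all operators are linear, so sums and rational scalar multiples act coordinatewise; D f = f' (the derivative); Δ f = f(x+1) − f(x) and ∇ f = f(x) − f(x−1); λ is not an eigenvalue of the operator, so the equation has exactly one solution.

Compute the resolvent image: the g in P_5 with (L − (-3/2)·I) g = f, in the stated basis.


the result is g(x) = -(8/3)x^5 + (1280/9)x^3 + (644/3)x^2 - 2080x - 19931/9

write g with unknown coordinates in the stated basis and equate coefficients in (L − (-3/2)·I) g = f
solving from the highest basis element down gives g = -(8/3)x^5 + (1280/9)x^3 + (644/3)x^2 - 2080x - 19931/9
check: L g = -(640/3)x^3 - 320x^2 + 3120x + 9952/3
so L g − (-3/2)·g = -4x^5 + 2x^2 - 9/2 = f ✓


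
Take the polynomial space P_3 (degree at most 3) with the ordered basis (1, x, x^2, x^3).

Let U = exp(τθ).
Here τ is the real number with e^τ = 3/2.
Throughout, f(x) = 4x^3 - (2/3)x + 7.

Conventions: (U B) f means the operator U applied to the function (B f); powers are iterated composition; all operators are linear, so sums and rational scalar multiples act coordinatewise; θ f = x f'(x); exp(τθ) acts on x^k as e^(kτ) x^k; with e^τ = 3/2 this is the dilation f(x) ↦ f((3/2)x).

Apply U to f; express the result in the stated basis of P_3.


the image equals g(x) = (27/2)x^3 - x + 7

exp(τθ) x^k = e^(kτ) x^k; with e^τ = 3/2 this sends x^k to (3/2)^k x^k
x ↦ 3/2 x
x^3 ↦ 27/8 x^3
applying this coordinatewise to f: exp(τθ) f = (27/2)x^3 - x + 7


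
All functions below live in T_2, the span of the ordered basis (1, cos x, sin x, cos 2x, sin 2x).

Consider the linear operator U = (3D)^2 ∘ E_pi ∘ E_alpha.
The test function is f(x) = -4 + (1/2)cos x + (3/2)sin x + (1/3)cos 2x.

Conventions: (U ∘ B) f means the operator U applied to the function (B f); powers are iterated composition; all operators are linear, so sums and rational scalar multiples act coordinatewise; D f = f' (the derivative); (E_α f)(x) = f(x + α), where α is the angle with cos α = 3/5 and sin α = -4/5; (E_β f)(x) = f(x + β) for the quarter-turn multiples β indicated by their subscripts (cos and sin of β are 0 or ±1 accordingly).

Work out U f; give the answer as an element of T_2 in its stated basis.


E_alpha f = -4 - (9/10)cos x + (13/10)sin x - (7/75)cos 2x + (8/25)sin 2x
E_pi E_alpha f = -4 + (9/10)cos x - (13/10)sin x - (7/75)cos 2x + (8/25)sin 2x
D (E_pi ∘ E_alpha) f = -(13/10)cos x - (9/10)sin x + (16/25)cos 2x + (14/75)sin 2x
(3D) (E_pi ∘ E_alpha) f = -(39/10)cos x - (27/10)sin x + (48/25)cos 2x + (14/25)sin 2x
D (3D) (E_pi ∘ E_alpha) f = -(27/10)cos x + (39/10)sin x + (28/25)cos 2x - (96/25)sin 2x
(3D) (3D) (E_pi ∘ E_alpha) f = -(81/10)cos x + (117/10)sin x + (84/25)cos 2x - (288/25)sin 2x

the image equals g(x) = -(81/10)cos x + (117/10)sin x + (84/25)cos 2x - (288/25)sin 2x


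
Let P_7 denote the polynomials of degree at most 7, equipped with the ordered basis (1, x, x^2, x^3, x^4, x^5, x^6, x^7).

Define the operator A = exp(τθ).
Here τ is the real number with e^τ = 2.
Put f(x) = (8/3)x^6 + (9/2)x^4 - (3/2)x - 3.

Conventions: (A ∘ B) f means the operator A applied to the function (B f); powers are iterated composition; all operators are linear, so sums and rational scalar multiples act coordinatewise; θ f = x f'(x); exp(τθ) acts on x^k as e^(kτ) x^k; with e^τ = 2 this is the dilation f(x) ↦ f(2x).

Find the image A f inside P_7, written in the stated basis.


the result is g(x) = (512/3)x^6 + 72x^4 - 3x - 3

exp(τθ) x^k = e^(kτ) x^k; with e^τ = 2 this sends x^k to 2^k x^k
x ↦ 2 x
x^4 ↦ 16 x^4
x^6 ↦ 64 x^6
applying this coordinatewise to f: exp(τθ) f = (512/3)x^6 + 72x^4 - 3x - 3


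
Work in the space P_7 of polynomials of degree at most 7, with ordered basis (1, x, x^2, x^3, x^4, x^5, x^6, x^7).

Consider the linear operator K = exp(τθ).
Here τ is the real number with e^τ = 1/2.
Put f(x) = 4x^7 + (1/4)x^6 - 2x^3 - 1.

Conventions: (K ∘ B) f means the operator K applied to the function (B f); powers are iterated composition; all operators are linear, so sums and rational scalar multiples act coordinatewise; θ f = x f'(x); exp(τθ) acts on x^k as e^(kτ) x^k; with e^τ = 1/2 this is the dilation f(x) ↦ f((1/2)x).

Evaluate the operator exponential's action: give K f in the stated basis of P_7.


the image equals g(x) = (1/32)x^7 + (1/256)x^6 - (1/4)x^3 - 1

exp(τθ) x^k = e^(kτ) x^k; with e^τ = 1/2 this sends x^k to (1/2)^k x^k
x^3 ↦ 1/8 x^3
x^6 ↦ 1/64 x^6
x^7 ↦ 1/128 x^7
applying this coordinatewise to f: exp(τθ) f = (1/32)x^7 + (1/256)x^6 - (1/4)x^3 - 1


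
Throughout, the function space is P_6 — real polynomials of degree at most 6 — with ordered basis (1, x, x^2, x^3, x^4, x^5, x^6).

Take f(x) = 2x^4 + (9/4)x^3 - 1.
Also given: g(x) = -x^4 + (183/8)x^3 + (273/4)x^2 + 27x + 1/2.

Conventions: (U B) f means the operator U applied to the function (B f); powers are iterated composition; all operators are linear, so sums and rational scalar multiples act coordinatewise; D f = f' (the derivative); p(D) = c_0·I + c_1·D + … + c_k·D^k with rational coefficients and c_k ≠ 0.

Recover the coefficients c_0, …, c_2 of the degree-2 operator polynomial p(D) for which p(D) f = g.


p(D) = -(1/2)·I + 3·D + 2·D^2, i.e. c_0 = -1/2, c_1 = 3, c_2 = 2

D^0 f = 2x^4 + (9/4)x^3 - 1
D^1 f = 8x^3 + (27/4)x^2
D^2 f = 24x^2 + (27/2)x
matching coefficients of g against c_0 f + c_1 Df + … from the top degree down determines the c_i
solution: c_0 = -1/2, c_1 = 3, c_2 = 2


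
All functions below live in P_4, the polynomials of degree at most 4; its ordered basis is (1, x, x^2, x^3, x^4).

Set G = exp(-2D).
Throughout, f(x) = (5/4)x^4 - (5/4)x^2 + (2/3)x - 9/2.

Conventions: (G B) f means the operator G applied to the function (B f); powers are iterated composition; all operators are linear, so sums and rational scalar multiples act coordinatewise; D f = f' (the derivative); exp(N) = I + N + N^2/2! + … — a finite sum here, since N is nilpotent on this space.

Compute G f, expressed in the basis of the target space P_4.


the image equals g(x) = (5/4)x^4 - 10x^3 + (115/4)x^2 - (103/3)x + 55/6

order-1 term: -10x^3 + 5x - 4/3
order-2 term: 30x^2 - 5
order-3 term: -40x
order-4 term: 20
the series for exp(-2D) f terminates at order 4
exp(-2D) f = (5/4)x^4 - 10x^3 + (115/4)x^2 - (103/3)x + 55/6


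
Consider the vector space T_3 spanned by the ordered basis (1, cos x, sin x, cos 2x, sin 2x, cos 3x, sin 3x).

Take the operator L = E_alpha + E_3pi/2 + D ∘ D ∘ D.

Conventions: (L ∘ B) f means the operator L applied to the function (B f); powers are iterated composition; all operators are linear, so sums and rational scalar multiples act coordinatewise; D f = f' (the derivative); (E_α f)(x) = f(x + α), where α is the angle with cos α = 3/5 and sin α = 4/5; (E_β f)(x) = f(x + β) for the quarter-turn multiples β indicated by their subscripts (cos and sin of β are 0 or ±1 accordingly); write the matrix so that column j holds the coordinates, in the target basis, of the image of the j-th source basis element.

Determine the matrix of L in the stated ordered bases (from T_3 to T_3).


image of 1: 2
image of cos x: (3/5)cos x + (6/5)sin x
image of sin x: -(6/5)cos x + (3/5)sin x
image of cos 2x: -(32/25)cos 2x + (176/25)sin 2x
image of sin 2x: -(176/25)cos 2x - (32/25)sin 2x
image of cos 3x: -(117/125)cos 3x + (3206/125)sin 3x
image of sin 3x: -(3206/125)cos 3x - (117/125)sin 3x
each image's coordinates form column j of the matrix

the matrix is [[2, 0, 0, 0, 0, 0, 0]; [0, 3/5, -6/5, 0, 0, 0, 0]; [0, 6/5, 3/5, 0, 0, 0, 0]; [0, 0, 0, -32/25, -176/25, 0, 0]; [0, 0, 0, 176/25, -32/25, 0, 0]; [0, 0, 0, 0, 0, -117/125, -3206/125]; [0, 0, 0, 0, 0, 3206/125, -117/125]] (rows listed top to bottom)
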